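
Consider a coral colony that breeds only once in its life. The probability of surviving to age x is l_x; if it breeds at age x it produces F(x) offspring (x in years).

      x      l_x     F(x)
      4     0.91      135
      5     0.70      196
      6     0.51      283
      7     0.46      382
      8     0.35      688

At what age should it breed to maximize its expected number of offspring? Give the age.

8

Expected offspring if breeding at age x = l_x × F(x):
  age 4: 0.91 × 135 = 122.850
  age 5: 0.70 × 196 = 137.200
  age 6: 0.51 × 283 = 144.330
  age 7: 0.46 × 382 = 175.720
  age 8: 0.35 × 688 = 240.800
Maximum at age 8 (240.800).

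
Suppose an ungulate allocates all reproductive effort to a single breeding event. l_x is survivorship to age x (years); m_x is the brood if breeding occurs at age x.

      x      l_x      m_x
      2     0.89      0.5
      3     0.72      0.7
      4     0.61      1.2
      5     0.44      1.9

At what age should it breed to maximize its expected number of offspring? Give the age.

5

Expected offspring if breeding at age x = l_x × m_x:
  age 2: 0.89 × 0.5 = 0.445
  age 3: 0.72 × 0.7 = 0.504
  age 4: 0.61 × 1.2 = 0.732
  age 5: 0.44 × 1.9 = 0.836
Maximum at age 5 (0.836).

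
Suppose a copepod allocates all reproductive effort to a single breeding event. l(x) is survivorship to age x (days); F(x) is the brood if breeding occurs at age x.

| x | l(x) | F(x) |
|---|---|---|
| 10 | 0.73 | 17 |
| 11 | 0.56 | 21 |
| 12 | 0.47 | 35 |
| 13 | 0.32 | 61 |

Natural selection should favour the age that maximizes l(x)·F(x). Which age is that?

13

Expected offspring if breeding at age x = l(x) × F(x):
  age 10: 0.73 × 17 = 12.410
  age 11: 0.56 × 21 = 11.760
  age 12: 0.47 × 35 = 16.450
  age 13: 0.32 × 61 = 19.520
Maximum at age 13 (19.520).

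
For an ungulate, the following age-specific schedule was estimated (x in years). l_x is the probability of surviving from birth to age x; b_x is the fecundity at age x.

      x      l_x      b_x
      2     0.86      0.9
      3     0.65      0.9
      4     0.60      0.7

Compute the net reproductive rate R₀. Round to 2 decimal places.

1.78

R₀ = Σ l_x b_x:
  age 2: 0.86 × 0.9 = 0.7740
  age 3: 0.65 × 0.9 = 0.5850
  age 4: 0.60 × 0.7 = 0.4200
R₀ = 0.7740 + 0.5850 + 0.4200 = 1.7790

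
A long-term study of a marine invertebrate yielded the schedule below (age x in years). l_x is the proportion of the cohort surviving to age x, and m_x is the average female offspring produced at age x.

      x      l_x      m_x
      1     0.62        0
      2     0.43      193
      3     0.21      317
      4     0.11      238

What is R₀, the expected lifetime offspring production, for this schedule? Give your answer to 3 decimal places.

175.740

R₀ = Σ l_x m_x:
  age 1: 0.62 × 0 = 0.0000
  age 2: 0.43 × 193 = 82.9900
  age 3: 0.21 × 317 = 66.5700
  age 4: 0.11 × 238 = 26.1800
R₀ = 0.0000 + 82.9900 + 66.5700 + 26.1800 = 175.7400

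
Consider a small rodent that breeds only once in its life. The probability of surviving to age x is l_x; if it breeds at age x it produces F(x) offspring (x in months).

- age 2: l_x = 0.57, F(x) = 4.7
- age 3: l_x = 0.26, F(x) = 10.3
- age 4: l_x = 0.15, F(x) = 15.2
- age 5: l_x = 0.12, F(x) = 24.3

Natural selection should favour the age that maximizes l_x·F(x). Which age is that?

5

Expected offspring if breeding at age x = l_x × F(x):
  age 2: 0.57 × 4.7 = 2.679
  age 3: 0.26 × 10.3 = 2.678
  age 4: 0.15 × 15.2 = 2.280
  age 5: 0.12 × 24.3 = 2.916
Maximum at age 5 (2.916).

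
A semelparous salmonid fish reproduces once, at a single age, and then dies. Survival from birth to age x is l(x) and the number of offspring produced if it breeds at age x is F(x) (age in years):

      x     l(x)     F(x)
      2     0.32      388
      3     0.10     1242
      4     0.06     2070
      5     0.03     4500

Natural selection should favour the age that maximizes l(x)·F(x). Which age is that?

5

Expected offspring if breeding at age x = l(x) × F(x):
  age 2: 0.32 × 388 = 124.160
  age 3: 0.10 × 1242 = 124.200
  age 4: 0.06 × 2070 = 124.200
  age 5: 0.03 × 4500 = 135.000
Maximum at age 5 (135.000).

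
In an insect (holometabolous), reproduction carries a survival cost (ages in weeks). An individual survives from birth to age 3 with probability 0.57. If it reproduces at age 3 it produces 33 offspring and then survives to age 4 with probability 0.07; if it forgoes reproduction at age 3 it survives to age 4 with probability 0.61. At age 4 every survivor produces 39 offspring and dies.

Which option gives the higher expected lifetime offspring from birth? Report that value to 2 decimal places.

20.37

breed at age 3: R₀ = 0.57 × (33 + 0.07 × 39) = 0.57 × 35.7300 = 20.3661
delay to age 4: R₀ = 0.57 × (0.61 × 39) = 0.57 × 23.7900 = 13.5603
Higher: breed at age 3 (20.3661).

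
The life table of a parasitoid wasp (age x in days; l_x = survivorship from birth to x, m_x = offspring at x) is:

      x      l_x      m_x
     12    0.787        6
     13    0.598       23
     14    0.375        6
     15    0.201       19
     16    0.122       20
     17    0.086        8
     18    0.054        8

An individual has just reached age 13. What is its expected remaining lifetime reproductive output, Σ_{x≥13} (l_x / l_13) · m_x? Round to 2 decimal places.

39.10

l_13 = 0.598. Conditional survival from age 13 to x is l_x / l_13.
  x=13: (0.598/0.598) × 23 = 23.0000
  x=14: (0.375/0.598) × 6 = 3.7625
  x=15: (0.201/0.598) × 19 = 6.3863
  x=16: (0.122/0.598) × 20 = 4.0803
  x=17: (0.086/0.598) × 8 = 1.1505
  x=18: (0.054/0.598) × 8 = 0.7224
Sum = 23.0000 + 3.7625 + 6.3863 + 4.0803 + 1.1505 + 0.7224 = 39.1020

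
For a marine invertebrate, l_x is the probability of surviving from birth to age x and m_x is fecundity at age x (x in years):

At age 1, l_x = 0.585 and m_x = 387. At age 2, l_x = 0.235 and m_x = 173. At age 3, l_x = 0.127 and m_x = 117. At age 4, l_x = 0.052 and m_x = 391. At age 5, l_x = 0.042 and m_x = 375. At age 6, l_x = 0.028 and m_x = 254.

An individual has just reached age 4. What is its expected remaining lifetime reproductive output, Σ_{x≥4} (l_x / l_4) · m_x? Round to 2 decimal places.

830.65

l_4 = 0.052. Conditional survival from age 4 to x is l_x / l_4.
  x=4: (0.052/0.052) × 391 = 391.0000
  x=5: (0.042/0.052) × 375 = 302.8846
  x=6: (0.028/0.052) × 254 = 136.7692
Sum = 391.0000 + 302.8846 + 136.7692 = 830.6538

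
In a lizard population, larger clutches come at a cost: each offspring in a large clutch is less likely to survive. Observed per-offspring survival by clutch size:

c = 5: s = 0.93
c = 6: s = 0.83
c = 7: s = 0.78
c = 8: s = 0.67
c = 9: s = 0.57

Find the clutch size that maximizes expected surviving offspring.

Expected surviving offspring = c × s(c):
  c=5: 5 × 0.93 = 4.650
  c=6: 6 × 0.83 = 4.980
  c=7: 7 × 0.78 = 5.460
  c=8: 8 × 0.67 = 5.360
  c=9: 9 × 0.57 = 5.130
Maximum at c = 7 (5.460 surviving offspring).

7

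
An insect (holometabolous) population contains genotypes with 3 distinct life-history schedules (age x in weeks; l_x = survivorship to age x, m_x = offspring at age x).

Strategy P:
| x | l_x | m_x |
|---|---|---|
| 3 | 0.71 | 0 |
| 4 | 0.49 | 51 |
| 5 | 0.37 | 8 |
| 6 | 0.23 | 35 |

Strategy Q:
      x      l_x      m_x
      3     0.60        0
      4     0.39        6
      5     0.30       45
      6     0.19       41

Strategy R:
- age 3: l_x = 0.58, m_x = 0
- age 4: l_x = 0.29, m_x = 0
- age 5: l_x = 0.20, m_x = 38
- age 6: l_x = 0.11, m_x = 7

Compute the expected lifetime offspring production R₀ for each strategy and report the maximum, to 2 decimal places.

36.00

Strategy P: R₀ = 0.71×0 + 0.49×51 + 0.37×8 + 0.23×35 = 36.0000
Strategy Q: R₀ = 0.60×0 + 0.39×6 + 0.30×45 + 0.19×41 = 23.6300
Strategy R: R₀ = 0.58×0 + 0.29×0 + 0.20×38 + 0.11×7 = 8.3700
Highest R₀: strategy P with 36.0000.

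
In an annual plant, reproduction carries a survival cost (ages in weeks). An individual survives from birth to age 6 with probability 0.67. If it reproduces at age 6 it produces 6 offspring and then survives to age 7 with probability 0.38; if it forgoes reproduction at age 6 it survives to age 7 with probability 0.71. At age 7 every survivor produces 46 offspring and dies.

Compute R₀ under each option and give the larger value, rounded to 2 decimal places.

21.88

breed at age 6: R₀ = 0.67 × (6 + 0.38 × 46) = 0.67 × 23.4800 = 15.7316
delay to age 7: R₀ = 0.67 × (0.71 × 46) = 0.67 × 32.6600 = 21.8822
Higher: delay to age 7 (21.8822).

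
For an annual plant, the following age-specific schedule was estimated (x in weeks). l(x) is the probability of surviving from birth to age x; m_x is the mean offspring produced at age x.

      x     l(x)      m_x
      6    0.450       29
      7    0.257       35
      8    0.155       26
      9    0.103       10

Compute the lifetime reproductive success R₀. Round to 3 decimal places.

R₀ = Σ l(x) m_x:
  age 6: 0.450 × 29 = 13.0500
  age 7: 0.257 × 35 = 8.9950
  age 8: 0.155 × 26 = 4.0300
  age 9: 0.103 × 10 = 1.0300
R₀ = 13.0500 + 8.9950 + 4.0300 + 1.0300 = 27.1050

27.105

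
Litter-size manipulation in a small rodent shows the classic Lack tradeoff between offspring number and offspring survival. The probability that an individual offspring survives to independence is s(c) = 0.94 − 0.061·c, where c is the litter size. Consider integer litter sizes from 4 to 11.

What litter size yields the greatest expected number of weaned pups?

8

Expected weaned pups = c × s(c):
  c=4: 4 × 0.696 = 2.784
  c=5: 5 × 0.635 = 3.175
  c=6: 6 × 0.574 = 3.444
  c=7: 7 × 0.513 = 3.591
  c=8: 8 × 0.452 = 3.616
  c=9: 9 × 0.391 = 3.519
  c=10: 10 × 0.330 = 3.300
  c=11: 11 × 0.269 = 2.959
Maximum at c = 8 (3.616 weaned pups).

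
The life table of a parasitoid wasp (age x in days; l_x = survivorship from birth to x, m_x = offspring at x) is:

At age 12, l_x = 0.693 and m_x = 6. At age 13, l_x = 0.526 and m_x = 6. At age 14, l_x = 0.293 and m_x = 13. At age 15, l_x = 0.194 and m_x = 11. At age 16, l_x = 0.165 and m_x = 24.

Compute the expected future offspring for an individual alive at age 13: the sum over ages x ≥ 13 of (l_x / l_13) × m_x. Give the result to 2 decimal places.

l_13 = 0.526. Conditional survival from age 13 to x is l_x / l_13.
  x=13: (0.526/0.526) × 6 = 6.0000
  x=14: (0.293/0.526) × 13 = 7.2414
  x=15: (0.194/0.526) × 11 = 4.0570
  x=16: (0.165/0.526) × 24 = 7.5285
Sum = 6.0000 + 7.2414 + 4.0570 + 7.5285 = 24.8270

24.83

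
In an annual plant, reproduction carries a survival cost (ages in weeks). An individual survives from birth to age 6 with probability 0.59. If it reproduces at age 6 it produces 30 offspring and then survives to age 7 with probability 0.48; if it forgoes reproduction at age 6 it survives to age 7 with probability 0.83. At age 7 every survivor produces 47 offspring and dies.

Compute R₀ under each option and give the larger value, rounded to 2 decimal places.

breed at age 6: R₀ = 0.59 × (30 + 0.48 × 47) = 0.59 × 52.5600 = 31.0104
delay to age 7: R₀ = 0.59 × (0.83 × 47) = 0.59 × 39.0100 = 23.0159
Higher: breed at age 6 (31.0104).

31.01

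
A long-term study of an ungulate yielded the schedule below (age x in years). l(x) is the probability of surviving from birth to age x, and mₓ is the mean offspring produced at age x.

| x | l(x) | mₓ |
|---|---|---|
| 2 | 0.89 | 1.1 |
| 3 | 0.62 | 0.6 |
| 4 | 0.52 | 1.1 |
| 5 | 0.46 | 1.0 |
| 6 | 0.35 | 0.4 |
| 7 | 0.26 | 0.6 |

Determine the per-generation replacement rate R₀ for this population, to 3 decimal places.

R₀ = Σ l(x) mₓ:
  age 2: 0.89 × 1.1 = 0.9790
  age 3: 0.62 × 0.6 = 0.3720
  age 4: 0.52 × 1.1 = 0.5720
  age 5: 0.46 × 1.0 = 0.4600
  age 6: 0.35 × 0.4 = 0.1400
  age 7: 0.26 × 0.6 = 0.1560
R₀ = 0.9790 + 0.3720 + 0.5720 + 0.4600 + 0.1400 + 0.1560 = 2.6790

2.679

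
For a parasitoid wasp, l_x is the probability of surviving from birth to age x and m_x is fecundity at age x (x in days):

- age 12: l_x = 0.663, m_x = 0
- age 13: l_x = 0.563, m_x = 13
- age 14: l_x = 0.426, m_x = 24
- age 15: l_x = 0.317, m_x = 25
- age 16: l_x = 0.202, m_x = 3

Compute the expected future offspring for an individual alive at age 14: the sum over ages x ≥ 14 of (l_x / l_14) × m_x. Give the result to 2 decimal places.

44.03

l_14 = 0.426. Conditional survival from age 14 to x is l_x / l_14.
  x=14: (0.426/0.426) × 24 = 24.0000
  x=15: (0.317/0.426) × 25 = 18.6033
  x=16: (0.202/0.426) × 3 = 1.4225
Sum = 24.0000 + 18.6033 + 1.4225 = 44.0258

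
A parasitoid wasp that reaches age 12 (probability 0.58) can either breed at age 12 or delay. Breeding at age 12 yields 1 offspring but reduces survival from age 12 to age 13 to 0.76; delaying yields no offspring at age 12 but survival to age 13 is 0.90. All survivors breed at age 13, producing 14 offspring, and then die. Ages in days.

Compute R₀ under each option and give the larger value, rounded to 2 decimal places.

breed at age 12: R₀ = 0.58 × (1 + 0.76 × 14) = 0.58 × 11.6400 = 6.7512
delay to age 13: R₀ = 0.58 × (0.90 × 14) = 0.58 × 12.6000 = 7.3080
Higher: delay to age 13 (7.3080).

7.31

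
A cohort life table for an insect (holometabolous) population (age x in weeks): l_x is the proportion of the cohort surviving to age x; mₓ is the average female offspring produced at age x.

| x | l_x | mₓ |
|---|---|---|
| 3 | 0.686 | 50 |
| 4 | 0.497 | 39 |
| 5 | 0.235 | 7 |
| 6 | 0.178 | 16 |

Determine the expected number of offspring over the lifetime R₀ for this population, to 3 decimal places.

58.176

R₀ = Σ l_x mₓ:
  age 3: 0.686 × 50 = 34.3000
  age 4: 0.497 × 39 = 19.3830
  age 5: 0.235 × 7 = 1.6450
  age 6: 0.178 × 16 = 2.8480
R₀ = 34.3000 + 19.3830 + 1.6450 + 2.8480 = 58.1760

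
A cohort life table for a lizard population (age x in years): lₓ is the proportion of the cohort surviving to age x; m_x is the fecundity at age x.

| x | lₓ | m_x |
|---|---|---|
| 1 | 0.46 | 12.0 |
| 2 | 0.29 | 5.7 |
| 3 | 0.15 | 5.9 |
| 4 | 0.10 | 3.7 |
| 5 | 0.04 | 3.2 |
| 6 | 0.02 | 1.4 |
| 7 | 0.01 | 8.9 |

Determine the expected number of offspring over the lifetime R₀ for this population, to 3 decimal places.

8.673

R₀ = Σ lₓ m_x:
  age 1: 0.46 × 12.0 = 5.5200
  age 2: 0.29 × 5.7 = 1.6530
  age 3: 0.15 × 5.9 = 0.8850
  age 4: 0.10 × 3.7 = 0.3700
  age 5: 0.04 × 3.2 = 0.1280
  age 6: 0.02 × 1.4 = 0.0280
  age 7: 0.01 × 8.9 = 0.0890
R₀ = 5.5200 + 1.6530 + 0.8850 + 0.3700 + 0.1280 + 0.0280 + 0.0890 = 8.6730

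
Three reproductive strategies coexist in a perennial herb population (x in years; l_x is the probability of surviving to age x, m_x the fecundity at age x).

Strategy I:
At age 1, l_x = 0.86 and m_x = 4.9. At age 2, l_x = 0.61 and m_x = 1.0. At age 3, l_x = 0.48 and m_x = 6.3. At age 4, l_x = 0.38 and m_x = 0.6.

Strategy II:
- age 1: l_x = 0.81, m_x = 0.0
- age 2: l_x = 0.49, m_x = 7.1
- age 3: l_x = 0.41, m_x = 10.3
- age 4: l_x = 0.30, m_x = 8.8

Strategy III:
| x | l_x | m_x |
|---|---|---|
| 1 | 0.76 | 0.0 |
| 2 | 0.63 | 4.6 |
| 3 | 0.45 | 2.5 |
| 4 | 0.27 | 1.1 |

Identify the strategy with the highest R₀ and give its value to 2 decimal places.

Strategy I: R₀ = 0.86×4.9 + 0.61×1.0 + 0.48×6.3 + 0.38×0.6 = 8.0760
Strategy II: R₀ = 0.81×0.0 + 0.49×7.1 + 0.41×10.3 + 0.30×8.8 = 10.3420
Strategy III: R₀ = 0.76×0.0 + 0.63×4.6 + 0.45×2.5 + 0.27×1.1 = 4.3200
Highest R₀: strategy II with 10.3420.

10.34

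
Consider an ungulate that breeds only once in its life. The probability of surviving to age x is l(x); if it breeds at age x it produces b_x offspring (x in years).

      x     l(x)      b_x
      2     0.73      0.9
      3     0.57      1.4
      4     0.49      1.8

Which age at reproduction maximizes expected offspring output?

4

Expected offspring if breeding at age x = l(x) × b_x:
  age 2: 0.73 × 0.9 = 0.657
  age 3: 0.57 × 1.4 = 0.798
  age 4: 0.49 × 1.8 = 0.882
Maximum at age 4 (0.882).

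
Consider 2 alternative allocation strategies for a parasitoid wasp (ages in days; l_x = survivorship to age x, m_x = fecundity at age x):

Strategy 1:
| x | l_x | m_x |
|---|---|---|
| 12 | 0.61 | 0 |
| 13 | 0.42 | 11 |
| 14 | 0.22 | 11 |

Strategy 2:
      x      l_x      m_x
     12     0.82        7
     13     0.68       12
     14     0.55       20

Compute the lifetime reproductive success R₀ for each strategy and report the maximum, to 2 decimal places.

24.90

Strategy 1: R₀ = 0.61×0 + 0.42×11 + 0.22×11 = 7.0400
Strategy 2: R₀ = 0.82×7 + 0.68×12 + 0.55×20 = 24.9000
Highest R₀: strategy 2 with 24.9000.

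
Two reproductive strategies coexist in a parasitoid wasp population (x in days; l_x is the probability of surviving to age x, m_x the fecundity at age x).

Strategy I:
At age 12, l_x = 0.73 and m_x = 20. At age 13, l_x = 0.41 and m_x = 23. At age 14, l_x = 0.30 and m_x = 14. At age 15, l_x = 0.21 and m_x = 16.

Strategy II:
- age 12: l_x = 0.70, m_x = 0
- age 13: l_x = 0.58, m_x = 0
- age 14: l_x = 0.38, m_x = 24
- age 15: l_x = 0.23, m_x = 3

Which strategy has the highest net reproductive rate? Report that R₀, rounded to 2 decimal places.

Strategy I: R₀ = 0.73×20 + 0.41×23 + 0.30×14 + 0.21×16 = 31.5900
Strategy II: R₀ = 0.70×0 + 0.58×0 + 0.38×24 + 0.23×3 = 9.8100
Highest R₀: strategy I with 31.5900.

31.59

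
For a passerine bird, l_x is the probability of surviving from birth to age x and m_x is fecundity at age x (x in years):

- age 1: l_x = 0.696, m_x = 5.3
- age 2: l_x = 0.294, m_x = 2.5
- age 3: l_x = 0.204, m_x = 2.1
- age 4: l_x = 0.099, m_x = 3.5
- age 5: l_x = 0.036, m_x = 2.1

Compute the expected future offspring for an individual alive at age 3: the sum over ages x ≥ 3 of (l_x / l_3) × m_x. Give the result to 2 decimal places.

4.17

l_3 = 0.204. Conditional survival from age 3 to x is l_x / l_3.
  x=3: (0.204/0.204) × 2.1 = 2.1000
  x=4: (0.099/0.204) × 3.5 = 1.6985
  x=5: (0.036/0.204) × 2.1 = 0.3706
Sum = 2.1000 + 1.6985 + 0.3706 = 4.1691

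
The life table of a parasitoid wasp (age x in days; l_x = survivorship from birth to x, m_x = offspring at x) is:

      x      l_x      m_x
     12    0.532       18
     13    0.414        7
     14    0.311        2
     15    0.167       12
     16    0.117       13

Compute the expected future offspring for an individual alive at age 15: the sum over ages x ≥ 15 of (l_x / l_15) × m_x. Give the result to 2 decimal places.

21.11

l_15 = 0.167. Conditional survival from age 15 to x is l_x / l_15.
  x=15: (0.167/0.167) × 12 = 12.0000
  x=16: (0.117/0.167) × 13 = 9.1078
Sum = 12.0000 + 9.1078 = 21.1078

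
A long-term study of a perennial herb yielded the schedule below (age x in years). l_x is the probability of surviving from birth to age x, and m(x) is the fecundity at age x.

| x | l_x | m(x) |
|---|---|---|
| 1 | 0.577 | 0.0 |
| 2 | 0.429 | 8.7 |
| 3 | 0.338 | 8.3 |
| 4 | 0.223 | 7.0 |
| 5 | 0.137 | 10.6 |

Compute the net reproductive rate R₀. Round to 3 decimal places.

R₀ = Σ l_x m(x):
  age 1: 0.577 × 0.0 = 0.0000
  age 2: 0.429 × 8.7 = 3.7323
  age 3: 0.338 × 8.3 = 2.8054
  age 4: 0.223 × 7.0 = 1.5610
  age 5: 0.137 × 10.6 = 1.4522
R₀ = 0.0000 + 3.7323 + 2.8054 + 1.5610 + 1.4522 = 9.5509

9.551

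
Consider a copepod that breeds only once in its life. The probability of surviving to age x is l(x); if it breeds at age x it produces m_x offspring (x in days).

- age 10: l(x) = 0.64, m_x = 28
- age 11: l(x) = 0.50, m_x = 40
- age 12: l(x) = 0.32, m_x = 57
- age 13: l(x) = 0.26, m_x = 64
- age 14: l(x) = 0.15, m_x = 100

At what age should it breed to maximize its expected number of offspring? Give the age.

Expected offspring if breeding at age x = l(x) × m_x:
  age 10: 0.64 × 28 = 17.920
  age 11: 0.50 × 40 = 20.000
  age 12: 0.32 × 57 = 18.240
  age 13: 0.26 × 64 = 16.640
  age 14: 0.15 × 100 = 15.000
Maximum at age 11 (20.000).

11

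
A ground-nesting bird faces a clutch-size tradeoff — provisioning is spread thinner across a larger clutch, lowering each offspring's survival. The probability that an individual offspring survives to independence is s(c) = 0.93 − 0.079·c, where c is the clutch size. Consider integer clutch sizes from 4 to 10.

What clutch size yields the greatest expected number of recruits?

6

Expected recruits = c × s(c):
  c=4: 4 × 0.614 = 2.456
  c=5: 5 × 0.535 = 2.675
  c=6: 6 × 0.456 = 2.736
  c=7: 7 × 0.377 = 2.639
  c=8: 8 × 0.298 = 2.384
  c=9: 9 × 0.219 = 1.971
  c=10: 10 × 0.140 = 1.400
Maximum at c = 6 (2.736 recruits).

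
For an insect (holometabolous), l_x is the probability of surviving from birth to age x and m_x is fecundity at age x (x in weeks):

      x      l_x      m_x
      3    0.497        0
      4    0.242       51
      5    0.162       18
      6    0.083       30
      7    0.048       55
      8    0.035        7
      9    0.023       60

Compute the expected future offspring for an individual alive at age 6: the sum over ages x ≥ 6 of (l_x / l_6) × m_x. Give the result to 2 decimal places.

81.39

l_6 = 0.083. Conditional survival from age 6 to x is l_x / l_6.
  x=6: (0.083/0.083) × 30 = 30.0000
  x=7: (0.048/0.083) × 55 = 31.8072
  x=8: (0.035/0.083) × 7 = 2.9518
  x=9: (0.023/0.083) × 60 = 16.6265
Sum = 30.0000 + 31.8072 + 2.9518 + 16.6265 = 81.3855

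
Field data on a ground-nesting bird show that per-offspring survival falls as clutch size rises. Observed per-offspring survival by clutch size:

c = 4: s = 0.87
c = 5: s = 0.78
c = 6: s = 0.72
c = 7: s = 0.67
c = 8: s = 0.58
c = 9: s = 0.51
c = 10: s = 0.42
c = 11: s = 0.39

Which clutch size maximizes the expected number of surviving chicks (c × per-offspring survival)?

7

Expected surviving chicks = c × s(c):
  c=4: 4 × 0.87 = 3.480
  c=5: 5 × 0.78 = 3.900
  c=6: 6 × 0.72 = 4.320
  c=7: 7 × 0.67 = 4.690
  c=8: 8 × 0.58 = 4.640
  c=9: 9 × 0.51 = 4.590
  c=10: 10 × 0.42 = 4.200
  c=11: 11 × 0.39 = 4.290
Maximum at c = 7 (4.690 surviving chicks).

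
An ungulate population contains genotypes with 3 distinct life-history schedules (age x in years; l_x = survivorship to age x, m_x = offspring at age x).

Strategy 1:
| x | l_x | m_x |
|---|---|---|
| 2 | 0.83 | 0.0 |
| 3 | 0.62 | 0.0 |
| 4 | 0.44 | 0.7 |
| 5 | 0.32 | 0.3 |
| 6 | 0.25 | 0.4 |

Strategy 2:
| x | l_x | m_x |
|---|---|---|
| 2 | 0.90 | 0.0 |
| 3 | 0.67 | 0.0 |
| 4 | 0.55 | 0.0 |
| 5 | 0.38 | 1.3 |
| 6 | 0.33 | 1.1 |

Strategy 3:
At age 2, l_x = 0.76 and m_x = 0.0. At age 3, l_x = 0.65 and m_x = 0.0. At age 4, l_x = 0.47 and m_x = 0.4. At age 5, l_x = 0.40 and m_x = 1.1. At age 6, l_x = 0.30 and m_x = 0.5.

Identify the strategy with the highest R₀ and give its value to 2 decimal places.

0.86

Strategy 1: R₀ = 0.83×0.0 + 0.62×0.0 + 0.44×0.7 + 0.32×0.3 + 0.25×0.4 = 0.5040
Strategy 2: R₀ = 0.90×0.0 + 0.67×0.0 + 0.55×0.0 + 0.38×1.3 + 0.33×1.1 = 0.8570
Strategy 3: R₀ = 0.76×0.0 + 0.65×0.0 + 0.47×0.4 + 0.40×1.1 + 0.30×0.5 = 0.7780
Highest R₀: strategy 2 with 0.8570.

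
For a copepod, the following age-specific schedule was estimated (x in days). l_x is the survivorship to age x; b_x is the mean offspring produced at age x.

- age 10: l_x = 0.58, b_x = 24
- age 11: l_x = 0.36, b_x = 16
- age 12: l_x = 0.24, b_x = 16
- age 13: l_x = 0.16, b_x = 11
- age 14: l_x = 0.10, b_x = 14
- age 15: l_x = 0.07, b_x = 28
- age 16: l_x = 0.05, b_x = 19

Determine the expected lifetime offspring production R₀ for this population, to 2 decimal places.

29.59

R₀ = Σ l_x b_x:
  age 10: 0.58 × 24 = 13.9200
  age 11: 0.36 × 16 = 5.7600
  age 12: 0.24 × 16 = 3.8400
  age 13: 0.16 × 11 = 1.7600
  age 14: 0.10 × 14 = 1.4000
  age 15: 0.07 × 28 = 1.9600
  age 16: 0.05 × 19 = 0.9500
R₀ = 13.9200 + 5.7600 + 3.8400 + 1.7600 + 1.4000 + 1.9600 + 0.9500 = 29.5900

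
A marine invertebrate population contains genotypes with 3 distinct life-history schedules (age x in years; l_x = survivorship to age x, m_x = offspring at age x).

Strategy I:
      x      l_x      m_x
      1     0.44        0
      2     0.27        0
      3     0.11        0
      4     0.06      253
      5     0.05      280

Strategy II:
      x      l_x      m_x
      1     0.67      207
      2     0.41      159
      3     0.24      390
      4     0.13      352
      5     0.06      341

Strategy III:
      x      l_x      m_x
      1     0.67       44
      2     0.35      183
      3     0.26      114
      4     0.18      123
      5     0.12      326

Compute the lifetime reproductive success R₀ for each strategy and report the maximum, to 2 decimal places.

363.70

Strategy I: R₀ = 0.44×0 + 0.27×0 + 0.11×0 + 0.06×253 + 0.05×280 = 29.1800
Strategy II: R₀ = 0.67×207 + 0.41×159 + 0.24×390 + 0.13×352 + 0.06×341 = 363.7000
Strategy III: R₀ = 0.67×44 + 0.35×183 + 0.26×114 + 0.18×123 + 0.12×326 = 184.4300
Highest R₀: strategy II with 363.7000.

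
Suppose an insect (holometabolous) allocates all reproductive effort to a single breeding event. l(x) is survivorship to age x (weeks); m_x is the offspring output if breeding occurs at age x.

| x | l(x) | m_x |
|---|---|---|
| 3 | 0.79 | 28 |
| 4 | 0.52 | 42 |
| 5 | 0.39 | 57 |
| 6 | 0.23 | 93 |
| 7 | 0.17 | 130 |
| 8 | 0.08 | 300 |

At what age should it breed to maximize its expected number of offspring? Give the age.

Expected offspring if breeding at age x = l(x) × m_x:
  age 3: 0.79 × 28 = 22.120
  age 4: 0.52 × 42 = 21.840
  age 5: 0.39 × 57 = 22.230
  age 6: 0.23 × 93 = 21.390
  age 7: 0.17 × 130 = 22.100
  age 8: 0.08 × 300 = 24.000
Maximum at age 8 (24.000).

8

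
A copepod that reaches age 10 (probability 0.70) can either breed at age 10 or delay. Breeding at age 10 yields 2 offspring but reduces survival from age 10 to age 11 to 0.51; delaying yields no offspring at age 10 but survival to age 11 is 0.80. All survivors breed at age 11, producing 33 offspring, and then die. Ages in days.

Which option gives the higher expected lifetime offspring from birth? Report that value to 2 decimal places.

18.48

breed at age 10: R₀ = 0.70 × (2 + 0.51 × 33) = 0.70 × 18.8300 = 13.1810
delay to age 11: R₀ = 0.70 × (0.80 × 33) = 0.70 × 26.4000 = 18.4800
Higher: delay to age 11 (18.4800).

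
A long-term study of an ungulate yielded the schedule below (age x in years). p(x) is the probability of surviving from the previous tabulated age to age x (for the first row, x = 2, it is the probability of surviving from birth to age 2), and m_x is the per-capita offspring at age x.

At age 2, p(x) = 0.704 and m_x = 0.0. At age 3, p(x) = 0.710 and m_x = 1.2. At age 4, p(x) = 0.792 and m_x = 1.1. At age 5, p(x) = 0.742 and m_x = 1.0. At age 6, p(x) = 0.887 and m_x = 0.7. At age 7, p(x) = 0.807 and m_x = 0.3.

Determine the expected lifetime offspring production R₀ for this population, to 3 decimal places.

Survivorship from birth: l_x = p_2·p_3·…·p_x.
  l_2 = 0.70400
  l_3 = 0.49984
  l_4 = 0.39587
  l_5 = 0.29374
  l_6 = 0.26055
  l_7 = 0.21026
R₀ = Σ l_x m_x:
  age 2: 0.70400 × 0.0 = 0.0000
  age 3: 0.49984 × 1.2 = 0.5998
  age 4: 0.39587 × 1.1 = 0.4355
  age 5: 0.29374 × 1.0 = 0.2937
  age 6: 0.26055 × 0.7 = 0.1824
  age 7: 0.21026 × 0.3 = 0.0631
R₀ = 0.0000 + 0.5998 + 0.4355 + 0.2937 + 0.1824 + 0.0631 = 1.5745

1.574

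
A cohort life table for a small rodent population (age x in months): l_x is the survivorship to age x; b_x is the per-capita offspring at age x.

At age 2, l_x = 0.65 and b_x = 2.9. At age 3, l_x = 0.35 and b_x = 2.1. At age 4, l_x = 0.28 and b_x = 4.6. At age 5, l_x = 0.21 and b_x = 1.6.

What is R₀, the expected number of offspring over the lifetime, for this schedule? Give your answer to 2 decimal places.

4.24

R₀ = Σ l_x b_x:
  age 2: 0.65 × 2.9 = 1.8850
  age 3: 0.35 × 2.1 = 0.7350
  age 4: 0.28 × 4.6 = 1.2880
  age 5: 0.21 × 1.6 = 0.3360
R₀ = 1.8850 + 0.7350 + 1.2880 + 0.3360 = 4.2440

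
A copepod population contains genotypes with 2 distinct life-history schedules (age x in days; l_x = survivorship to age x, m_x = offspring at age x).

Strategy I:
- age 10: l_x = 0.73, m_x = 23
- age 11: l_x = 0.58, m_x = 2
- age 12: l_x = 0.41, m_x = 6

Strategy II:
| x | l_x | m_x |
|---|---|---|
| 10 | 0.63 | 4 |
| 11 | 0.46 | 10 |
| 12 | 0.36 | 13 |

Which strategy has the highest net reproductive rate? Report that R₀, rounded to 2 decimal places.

20.41

Strategy I: R₀ = 0.73×23 + 0.58×2 + 0.41×6 = 20.4100
Strategy II: R₀ = 0.63×4 + 0.46×10 + 0.36×13 = 11.8000
Highest R₀: strategy I with 20.4100.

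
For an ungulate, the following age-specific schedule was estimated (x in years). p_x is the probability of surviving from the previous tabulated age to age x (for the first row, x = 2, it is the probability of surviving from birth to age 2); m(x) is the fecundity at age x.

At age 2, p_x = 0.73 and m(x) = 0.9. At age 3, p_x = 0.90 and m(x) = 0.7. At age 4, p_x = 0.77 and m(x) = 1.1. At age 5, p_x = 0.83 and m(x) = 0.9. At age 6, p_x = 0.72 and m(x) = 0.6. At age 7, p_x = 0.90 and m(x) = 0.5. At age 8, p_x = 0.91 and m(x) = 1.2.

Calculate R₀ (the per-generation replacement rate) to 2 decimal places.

Survivorship from birth: l_x = p_2·p_3·…·p_x.
  l_2 = 0.73000
  l_3 = 0.65700
  l_4 = 0.50589
  l_5 = 0.41989
  l_6 = 0.30232
  l_7 = 0.27209
  l_8 = 0.24760
R₀ = Σ l_x m(x):
  age 2: 0.73000 × 0.9 = 0.6570
  age 3: 0.65700 × 0.7 = 0.4599
  age 4: 0.50589 × 1.1 = 0.5565
  age 5: 0.41989 × 0.9 = 0.3779
  age 6: 0.30232 × 0.6 = 0.1814
  age 7: 0.27209 × 0.5 = 0.1360
  age 8: 0.24760 × 1.2 = 0.2971
R₀ = 0.6570 + 0.4599 + 0.5565 + 0.3779 + 0.1814 + 0.1360 + 0.2971 = 2.6658

2.67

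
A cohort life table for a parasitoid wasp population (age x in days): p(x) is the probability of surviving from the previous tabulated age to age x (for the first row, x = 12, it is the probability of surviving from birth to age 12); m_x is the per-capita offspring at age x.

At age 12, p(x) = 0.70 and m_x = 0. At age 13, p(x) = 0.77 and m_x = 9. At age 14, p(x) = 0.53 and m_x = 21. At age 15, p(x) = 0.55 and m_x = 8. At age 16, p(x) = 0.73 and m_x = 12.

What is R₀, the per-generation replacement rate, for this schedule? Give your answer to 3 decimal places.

13.483

Survivorship from birth: l_x = p_12·p_13·…·p_x.
  l_12 = 0.70000
  l_13 = 0.53900
  l_14 = 0.28567
  l_15 = 0.15712
  l_16 = 0.11470
R₀ = Σ l_x m_x:
  age 12: 0.70000 × 0 = 0.0000
  age 13: 0.53900 × 9 = 4.8510
  age 14: 0.28567 × 21 = 5.9991
  age 15: 0.15712 × 8 = 1.2570
  age 16: 0.11470 × 12 = 1.3764
R₀ = 0.0000 + 4.8510 + 5.9991 + 1.2570 + 1.3764 = 13.4834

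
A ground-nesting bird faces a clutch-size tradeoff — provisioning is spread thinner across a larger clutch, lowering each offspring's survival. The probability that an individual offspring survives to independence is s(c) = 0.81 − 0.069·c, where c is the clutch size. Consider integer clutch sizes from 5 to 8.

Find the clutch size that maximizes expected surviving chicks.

6

Expected surviving chicks = c × s(c):
  c=5: 5 × 0.465 = 2.325
  c=6: 6 × 0.396 = 2.376
  c=7: 7 × 0.327 = 2.289
  c=8: 8 × 0.258 = 2.064
Maximum at c = 6 (2.376 surviving chicks).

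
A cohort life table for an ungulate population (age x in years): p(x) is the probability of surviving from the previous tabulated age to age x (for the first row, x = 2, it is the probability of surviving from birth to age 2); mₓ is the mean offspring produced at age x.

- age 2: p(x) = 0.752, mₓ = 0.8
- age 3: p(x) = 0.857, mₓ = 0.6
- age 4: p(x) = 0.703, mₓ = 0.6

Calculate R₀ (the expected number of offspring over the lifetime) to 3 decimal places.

1.260

Survivorship from birth: l_x = p_2·p_3·…·p_x.
  l_2 = 0.75200
  l_3 = 0.64446
  l_4 = 0.45306
R₀ = Σ l_x mₓ:
  age 2: 0.75200 × 0.8 = 0.6016
  age 3: 0.64446 × 0.6 = 0.3867
  age 4: 0.45306 × 0.6 = 0.2718
R₀ = 0.6016 + 0.3867 + 0.2718 = 1.2601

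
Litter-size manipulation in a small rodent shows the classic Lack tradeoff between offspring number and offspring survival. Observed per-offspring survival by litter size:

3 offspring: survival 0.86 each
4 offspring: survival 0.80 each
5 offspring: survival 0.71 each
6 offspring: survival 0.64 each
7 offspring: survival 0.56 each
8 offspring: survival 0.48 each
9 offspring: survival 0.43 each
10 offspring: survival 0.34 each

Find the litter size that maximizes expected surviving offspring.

Expected surviving offspring = c × s(c):
  c=3: 3 × 0.86 = 2.580
  c=4: 4 × 0.80 = 3.200
  c=5: 5 × 0.71 = 3.550
  c=6: 6 × 0.64 = 3.840
  c=7: 7 × 0.56 = 3.920
  c=8: 8 × 0.48 = 3.840
  c=9: 9 × 0.43 = 3.870
  c=10: 10 × 0.34 = 3.400
Maximum at c = 7 (3.920 surviving offspring).

7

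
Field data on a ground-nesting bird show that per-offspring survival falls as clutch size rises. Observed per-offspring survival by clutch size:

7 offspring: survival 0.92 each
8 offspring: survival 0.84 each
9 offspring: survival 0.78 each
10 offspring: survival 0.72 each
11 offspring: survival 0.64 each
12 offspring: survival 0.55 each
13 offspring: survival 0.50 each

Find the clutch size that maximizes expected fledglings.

Expected fledglings = c × s(c):
  c=7: 7 × 0.92 = 6.440
  c=8: 8 × 0.84 = 6.720
  c=9: 9 × 0.78 = 7.020
  c=10: 10 × 0.72 = 7.200
  c=11: 11 × 0.64 = 7.040
  c=12: 12 × 0.55 = 6.600
  c=13: 13 × 0.50 = 6.500
Maximum at c = 10 (7.200 fledglings).

10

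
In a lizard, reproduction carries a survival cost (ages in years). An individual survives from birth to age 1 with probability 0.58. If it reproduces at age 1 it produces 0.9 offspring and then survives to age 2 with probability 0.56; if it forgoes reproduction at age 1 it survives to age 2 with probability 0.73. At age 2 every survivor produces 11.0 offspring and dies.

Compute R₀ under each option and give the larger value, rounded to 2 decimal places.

breed at age 1: R₀ = 0.58 × (0.9 + 0.56 × 11.0) = 0.58 × 7.0600 = 4.0948
delay to age 2: R₀ = 0.58 × (0.73 × 11.0) = 0.58 × 8.0300 = 4.6574
Higher: delay to age 2 (4.6574).

4.66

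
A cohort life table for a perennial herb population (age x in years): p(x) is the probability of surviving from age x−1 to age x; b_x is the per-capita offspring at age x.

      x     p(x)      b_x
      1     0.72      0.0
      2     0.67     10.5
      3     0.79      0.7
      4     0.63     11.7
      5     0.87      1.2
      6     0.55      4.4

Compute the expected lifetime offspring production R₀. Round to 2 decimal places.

Survivorship from birth: l_x = p_1·p_2·…·p_x.
  l_1 = 0.72000
  l_2 = 0.48240
  l_3 = 0.38110
  l_4 = 0.24009
  l_5 = 0.20888
  l_6 = 0.11488
R₀ = Σ l_x b_x:
  age 1: 0.72000 × 0.0 = 0.0000
  age 2: 0.48240 × 10.5 = 5.0652
  age 3: 0.38110 × 0.7 = 0.2668
  age 4: 0.24009 × 11.7 = 2.8091
  age 5: 0.20888 × 1.2 = 0.2507
  age 6: 0.11488 × 4.4 = 0.5055
R₀ = 0.0000 + 5.0652 + 0.2668 + 2.8091 + 0.2507 + 0.5055 = 8.8972

8.90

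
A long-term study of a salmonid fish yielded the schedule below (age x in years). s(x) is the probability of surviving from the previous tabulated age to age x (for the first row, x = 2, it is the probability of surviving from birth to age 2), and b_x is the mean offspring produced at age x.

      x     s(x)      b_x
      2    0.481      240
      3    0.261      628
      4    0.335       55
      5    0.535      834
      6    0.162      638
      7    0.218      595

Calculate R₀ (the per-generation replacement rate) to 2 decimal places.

Survivorship from birth: l_x = s_2·s_3·…·s_x.
  l_2 = 0.48100
  l_3 = 0.12554
  l_4 = 0.04206
  l_5 = 0.02250
  l_6 = 0.00365
  l_7 = 0.00079
R₀ = Σ l_x b_x:
  age 2: 0.48100 × 240 = 115.4400
  age 3: 0.12554 × 628 = 78.8391
  age 4: 0.04206 × 55 = 2.3133
  age 5: 0.02250 × 834 = 18.7650
  age 6: 0.00365 × 638 = 2.3287
  age 7: 0.00079 × 595 = 0.4701
R₀ = 115.4400 + 78.8391 + 2.3133 + 18.7650 + 2.3287 + 0.4701 = 218.1562

218.16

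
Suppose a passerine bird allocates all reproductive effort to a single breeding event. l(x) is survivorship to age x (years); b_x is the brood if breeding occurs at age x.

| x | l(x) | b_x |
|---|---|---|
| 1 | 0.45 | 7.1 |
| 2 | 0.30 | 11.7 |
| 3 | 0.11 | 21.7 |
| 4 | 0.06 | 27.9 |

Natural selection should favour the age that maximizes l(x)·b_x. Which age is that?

Expected offspring if breeding at age x = l(x) × b_x:
  age 1: 0.45 × 7.1 = 3.195
  age 2: 0.30 × 11.7 = 3.510
  age 3: 0.11 × 21.7 = 2.387
  age 4: 0.06 × 27.9 = 1.674
Maximum at age 2 (3.510).

2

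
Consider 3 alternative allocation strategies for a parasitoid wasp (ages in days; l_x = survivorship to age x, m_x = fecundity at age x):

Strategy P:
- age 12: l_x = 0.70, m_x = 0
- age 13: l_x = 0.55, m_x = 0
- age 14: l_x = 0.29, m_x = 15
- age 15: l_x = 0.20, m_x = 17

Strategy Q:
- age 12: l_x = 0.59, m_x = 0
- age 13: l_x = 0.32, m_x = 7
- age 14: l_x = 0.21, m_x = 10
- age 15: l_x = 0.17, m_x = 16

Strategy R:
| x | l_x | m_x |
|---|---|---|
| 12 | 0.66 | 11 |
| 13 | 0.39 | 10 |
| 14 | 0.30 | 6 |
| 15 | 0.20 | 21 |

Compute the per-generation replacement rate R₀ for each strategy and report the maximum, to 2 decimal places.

17.16

Strategy P: R₀ = 0.70×0 + 0.55×0 + 0.29×15 + 0.20×17 = 7.7500
Strategy Q: R₀ = 0.59×0 + 0.32×7 + 0.21×10 + 0.17×16 = 7.0600
Strategy R: R₀ = 0.66×11 + 0.39×10 + 0.30×6 + 0.20×21 = 17.1600
Highest R₀: strategy R with 17.1600.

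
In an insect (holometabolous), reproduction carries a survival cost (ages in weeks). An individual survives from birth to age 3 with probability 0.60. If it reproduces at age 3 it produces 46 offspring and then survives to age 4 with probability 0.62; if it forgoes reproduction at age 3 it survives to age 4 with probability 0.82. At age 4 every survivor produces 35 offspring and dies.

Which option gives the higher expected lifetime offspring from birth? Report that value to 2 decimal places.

40.62

breed at age 3: R₀ = 0.60 × (46 + 0.62 × 35) = 0.60 × 67.7000 = 40.6200
delay to age 4: R₀ = 0.60 × (0.82 × 35) = 0.60 × 28.7000 = 17.2200
Higher: breed at age 3 (40.6200).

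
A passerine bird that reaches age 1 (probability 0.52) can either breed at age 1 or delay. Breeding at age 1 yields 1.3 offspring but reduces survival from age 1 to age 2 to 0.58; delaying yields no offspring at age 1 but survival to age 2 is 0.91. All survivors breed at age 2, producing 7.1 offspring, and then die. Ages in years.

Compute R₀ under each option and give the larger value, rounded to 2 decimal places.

breed at age 1: R₀ = 0.52 × (1.3 + 0.58 × 7.1) = 0.52 × 5.4180 = 2.8174
delay to age 2: R₀ = 0.52 × (0.91 × 7.1) = 0.52 × 6.4610 = 3.3597
Higher: delay to age 2 (3.3597).

3.36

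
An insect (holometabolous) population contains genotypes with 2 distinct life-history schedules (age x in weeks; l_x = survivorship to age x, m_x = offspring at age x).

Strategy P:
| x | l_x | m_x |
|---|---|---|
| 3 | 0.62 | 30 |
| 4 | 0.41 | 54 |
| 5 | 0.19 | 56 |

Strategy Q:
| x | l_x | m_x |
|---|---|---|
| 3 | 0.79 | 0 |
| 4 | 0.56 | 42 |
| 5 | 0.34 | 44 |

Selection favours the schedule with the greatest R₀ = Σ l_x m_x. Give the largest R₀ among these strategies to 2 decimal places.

Strategy P: R₀ = 0.62×30 + 0.41×54 + 0.19×56 = 51.3800
Strategy Q: R₀ = 0.79×0 + 0.56×42 + 0.34×44 = 38.4800
Highest R₀: strategy P with 51.3800.

51.38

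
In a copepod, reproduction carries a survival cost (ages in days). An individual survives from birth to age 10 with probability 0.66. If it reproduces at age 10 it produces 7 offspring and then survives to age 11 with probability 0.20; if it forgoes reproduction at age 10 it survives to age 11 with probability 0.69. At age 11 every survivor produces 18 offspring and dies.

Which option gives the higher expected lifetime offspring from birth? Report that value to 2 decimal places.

breed at age 10: R₀ = 0.66 × (7 + 0.20 × 18) = 0.66 × 10.6000 = 6.9960
delay to age 11: R₀ = 0.66 × (0.69 × 18) = 0.66 × 12.4200 = 8.1972
Higher: delay to age 11 (8.1972).

8.20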